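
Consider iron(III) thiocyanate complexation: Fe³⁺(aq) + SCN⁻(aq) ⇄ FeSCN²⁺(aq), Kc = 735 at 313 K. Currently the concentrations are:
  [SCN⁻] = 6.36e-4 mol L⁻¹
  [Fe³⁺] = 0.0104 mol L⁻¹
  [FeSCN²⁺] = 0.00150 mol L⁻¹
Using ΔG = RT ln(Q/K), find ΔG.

Qc = [FeSCN²⁺] / ([Fe³⁺]·[SCN⁻]) = (0.00150) / ((0.0104)·(6.36e-4)) = 227
ΔG = RT ln(Qc/Kc) = (8.314 J mol⁻¹ K⁻¹)(313 K) × ln(227/735)
   = (2.602 kJ/mol)(-1.175) = -3.06 kJ/mol
ΔG < 0, so the forward reaction is spontaneous (proceeds forward).

ΔG = -3.06 kJ/mol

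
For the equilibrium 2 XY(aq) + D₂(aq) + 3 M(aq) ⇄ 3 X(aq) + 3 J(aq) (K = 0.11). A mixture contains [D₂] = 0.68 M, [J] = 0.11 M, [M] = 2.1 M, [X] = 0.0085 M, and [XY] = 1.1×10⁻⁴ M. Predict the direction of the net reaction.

Q = [X]³·[J]³ / ([XY]²·[D₂]·[M]³) = (0.0085)³·(0.11)³ / ((1.1×10⁻⁴)²·(0.68)·(2.1)³) = 0.011
Q = 0.011 < K = 0.11, so the forward reaction proceeds.

in the forward direction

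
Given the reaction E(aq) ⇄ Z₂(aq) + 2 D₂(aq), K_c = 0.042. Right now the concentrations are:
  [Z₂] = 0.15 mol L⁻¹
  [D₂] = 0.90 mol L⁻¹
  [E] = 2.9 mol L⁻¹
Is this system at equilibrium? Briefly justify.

yes, at equilibrium

Q_c = [Z₂]·[D₂]² / [E] = (0.15)·(0.90)² / (2.9) = 0.042
Q_c = 0.042 = K_c; the system is at equilibrium.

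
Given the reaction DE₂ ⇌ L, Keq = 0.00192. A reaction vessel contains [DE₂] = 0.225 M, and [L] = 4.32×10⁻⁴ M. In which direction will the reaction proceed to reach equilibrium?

Q = [L] / [DE₂] = (4.32×10⁻⁴) / (0.225) = 0.00192
Q = 0.00192 = Keq, so the system is already at equilibrium.

neither direction; the system is at equilibrium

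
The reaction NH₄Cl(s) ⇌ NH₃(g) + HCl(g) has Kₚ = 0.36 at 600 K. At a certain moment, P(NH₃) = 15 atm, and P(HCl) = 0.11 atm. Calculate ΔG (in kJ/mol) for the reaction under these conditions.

ΔG = 7.59 kJ/mol

(NH₄Cl is a pure solid — omitted from Qₚ.)
Qₚ = P(NH₃)·P(HCl) = (15)·(0.11) = 1.65
ΔG = RT ln(Qₚ/Kₚ) = (8.314 J mol⁻¹ K⁻¹)(600 K) × ln(1.65/0.36)
   = (4.988 kJ/mol)(1.522) = 7.59 kJ/mol
ΔG > 0, so the forward reaction is non-spontaneous (proceeds in reverse).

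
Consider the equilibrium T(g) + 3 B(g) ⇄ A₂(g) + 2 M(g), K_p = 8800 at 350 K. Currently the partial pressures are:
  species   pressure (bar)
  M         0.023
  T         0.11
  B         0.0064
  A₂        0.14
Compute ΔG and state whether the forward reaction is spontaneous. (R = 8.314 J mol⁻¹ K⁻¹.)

ΔG = -3.58 kJ/mol; the forward reaction is spontaneous

Q_p = P(A₂)·P(M)² / (P(T)·P(B)³) = (0.14)·(0.023)² / ((0.11)·(0.0064)³) = 2570
ΔG = RT ln(Q_p/K_p) = (8.314 J mol⁻¹ K⁻¹)(350 K) × ln(2570/8800)
   = (2.910 kJ/mol)(-1.231) = -3.58 kJ/mol
ΔG < 0, so the forward reaction is spontaneous (proceeds forward).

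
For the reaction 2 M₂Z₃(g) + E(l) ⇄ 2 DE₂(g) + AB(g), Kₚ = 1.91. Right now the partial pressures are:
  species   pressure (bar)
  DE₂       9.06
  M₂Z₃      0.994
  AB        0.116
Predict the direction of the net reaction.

toward reactants

(E is a pure liquid — omitted from Qₚ.)
Qₚ = P(DE₂)²·P(AB) / P(M₂Z₃)² = (9.06)²·(0.116) / (0.994)² = 9.64
Qₚ = 9.64 > Kₚ = 1.91, so the reverse reaction proceeds.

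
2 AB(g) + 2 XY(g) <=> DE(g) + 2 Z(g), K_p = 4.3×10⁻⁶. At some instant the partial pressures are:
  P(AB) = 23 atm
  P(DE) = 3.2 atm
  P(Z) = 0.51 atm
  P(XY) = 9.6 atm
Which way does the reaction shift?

in the reverse direction

Q_p = P(DE)·P(Z)² / (P(AB)²·P(XY)²) = (3.2)·(0.51)² / ((23)²·(9.6)²) = 1.7×10⁻⁵
Q_p = 1.7×10⁻⁵ > K_p = 4.3×10⁻⁶, so the reverse reaction proceeds.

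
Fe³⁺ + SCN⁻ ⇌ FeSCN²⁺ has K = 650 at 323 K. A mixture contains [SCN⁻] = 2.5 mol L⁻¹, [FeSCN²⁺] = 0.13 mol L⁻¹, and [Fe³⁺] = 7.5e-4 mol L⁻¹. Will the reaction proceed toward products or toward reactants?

Q = [FeSCN²⁺] / ([Fe³⁺]·[SCN⁻]) = (0.13) / ((7.5e-4)·(2.5)) = 69
Q = 69 < K = 650, so the forward reaction proceeds.

in the forward direction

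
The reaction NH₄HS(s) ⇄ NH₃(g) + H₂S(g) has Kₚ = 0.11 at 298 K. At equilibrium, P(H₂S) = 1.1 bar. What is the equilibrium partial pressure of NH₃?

P(NH₃) = 0.10 bar

(NH₄HS is a pure solid — omitted from Kₚ.)
At equilibrium, Kₚ = P(NH₃)·P(H₂S) = 0.11.
(P(NH₃))·(1.1) = 0.11
P(NH₃) = 0.100 = 0.10 bar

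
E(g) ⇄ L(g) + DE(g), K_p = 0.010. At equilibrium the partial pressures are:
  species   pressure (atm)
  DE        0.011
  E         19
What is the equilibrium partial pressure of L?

At equilibrium, K_p = P(L)·P(DE) / P(E) = 0.010.
(P(L))·(0.011) / (19) = 0.010
P(L) = 17.3 = 17 atm

P(L) = 17 atm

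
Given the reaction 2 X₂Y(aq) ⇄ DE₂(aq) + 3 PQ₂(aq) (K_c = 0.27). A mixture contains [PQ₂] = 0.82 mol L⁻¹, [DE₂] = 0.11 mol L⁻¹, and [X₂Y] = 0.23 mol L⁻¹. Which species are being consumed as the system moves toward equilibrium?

DE₂, PQ₂ (products)

Q_c = [DE₂]·[PQ₂]³ / [X₂Y]² = (0.11)·(0.82)³ / (0.23)² = 1.1
Q_c = 1.1 > K_c = 0.27: net reverse reaction.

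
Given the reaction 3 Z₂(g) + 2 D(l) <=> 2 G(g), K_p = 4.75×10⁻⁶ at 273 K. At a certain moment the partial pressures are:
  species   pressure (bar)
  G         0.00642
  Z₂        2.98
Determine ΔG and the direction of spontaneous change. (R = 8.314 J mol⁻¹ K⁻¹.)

ΔG = -2.53 kJ/mol; the forward reaction is spontaneous

(D is a pure liquid — omitted from Q_p.)
Q_p = P(G)² / P(Z₂)³ = (0.00642)² / (2.98)³ = 1.56×10⁻⁶
ΔG = RT ln(Q_p/K_p) = (8.314 J mol⁻¹ K⁻¹)(273 K) × ln(1.56×10⁻⁶/4.75×10⁻⁶)
   = (2.270 kJ/mol)(-1.113) = -2.53 kJ/mol
ΔG < 0, so the forward reaction is spontaneous (proceeds forward).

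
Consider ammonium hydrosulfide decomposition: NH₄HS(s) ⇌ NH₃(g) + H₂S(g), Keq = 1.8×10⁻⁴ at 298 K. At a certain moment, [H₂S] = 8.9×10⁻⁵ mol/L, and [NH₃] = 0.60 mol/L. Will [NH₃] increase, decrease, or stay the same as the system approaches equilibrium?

increase

(NH₄HS is a pure solid — omitted from Q.)
Q = [NH₃]·[H₂S] = (0.60)·(8.9×10⁻⁵) = 5.3×10⁻⁵
Q = 5.3×10⁻⁵ < Keq = 1.8×10⁻⁴: net forward reaction.
NH₃ is a product, so it increases.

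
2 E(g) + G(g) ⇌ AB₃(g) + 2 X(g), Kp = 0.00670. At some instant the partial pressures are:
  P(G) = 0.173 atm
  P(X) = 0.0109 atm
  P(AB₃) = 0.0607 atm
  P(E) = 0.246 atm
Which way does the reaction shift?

in the forward direction

Qp = P(AB₃)·P(X)² / (P(E)²·P(G)) = (0.0607)·(0.0109)² / ((0.246)²·(0.173)) = 6.89×10⁻⁴
Qp = 6.89×10⁻⁴ < Kp = 0.00670, so the forward reaction proceeds.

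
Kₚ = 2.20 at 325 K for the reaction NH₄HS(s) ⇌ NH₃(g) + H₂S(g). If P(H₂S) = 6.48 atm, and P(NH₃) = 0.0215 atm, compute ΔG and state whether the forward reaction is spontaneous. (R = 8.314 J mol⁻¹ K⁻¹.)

(NH₄HS is a pure solid — omitted from Qₚ.)
Qₚ = P(NH₃)·P(H₂S) = (0.0215)·(6.48) = 0.139
ΔG = RT ln(Qₚ/Kₚ) = (8.314 J mol⁻¹ K⁻¹)(325 K) × ln(0.139/2.20)
   = (2.702 kJ/mol)(-2.762) = -7.46 kJ/mol
ΔG < 0, so the forward reaction is spontaneous (proceeds forward).

ΔG = -7.46 kJ/mol; the forward reaction is spontaneous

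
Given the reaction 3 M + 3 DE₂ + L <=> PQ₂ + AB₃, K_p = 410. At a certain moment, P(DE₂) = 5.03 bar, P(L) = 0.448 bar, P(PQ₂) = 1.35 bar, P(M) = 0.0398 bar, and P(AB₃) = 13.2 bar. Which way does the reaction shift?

Q_p = P(PQ₂)·P(AB₃) / (P(M)³·P(DE₂)³·P(L)) = (1.35)·(13.2) / ((0.0398)³·(5.03)³·(0.448)) = 4960
Q_p = 4960 > K_p = 410, so the reverse reaction proceeds.

to the left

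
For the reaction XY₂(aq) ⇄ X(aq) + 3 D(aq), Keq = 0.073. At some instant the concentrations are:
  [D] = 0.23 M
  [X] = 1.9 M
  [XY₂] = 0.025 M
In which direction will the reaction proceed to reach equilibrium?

in the reverse direction

Q = [X]·[D]³ / [XY₂] = (1.9)·(0.23)³ / (0.025) = 0.92
Q = 0.92 > Keq = 0.073, so the reverse reaction proceeds.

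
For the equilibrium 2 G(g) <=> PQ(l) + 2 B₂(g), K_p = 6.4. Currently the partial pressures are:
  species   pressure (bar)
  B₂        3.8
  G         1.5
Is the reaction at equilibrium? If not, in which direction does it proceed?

neither direction; the system is at equilibrium

(PQ is a pure liquid — omitted from Q_p.)
Q_p = P(B₂)² / P(G)² = (3.8)² / (1.5)² = 6.4
Q_p = 6.4 = K_p, so the system is already at equilibrium.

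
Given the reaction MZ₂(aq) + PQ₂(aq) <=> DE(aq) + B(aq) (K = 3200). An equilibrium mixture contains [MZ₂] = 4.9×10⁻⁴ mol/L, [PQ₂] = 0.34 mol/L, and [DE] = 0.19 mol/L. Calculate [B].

At equilibrium, K = [DE]·[B] / ([MZ₂]·[PQ₂]) = 3200.
(0.19)·([B]) / ((4.9×10⁻⁴)·(0.34)) = 3200
[B] = 2.81 = 2.8 mol/L

[B] = 2.8 mol/L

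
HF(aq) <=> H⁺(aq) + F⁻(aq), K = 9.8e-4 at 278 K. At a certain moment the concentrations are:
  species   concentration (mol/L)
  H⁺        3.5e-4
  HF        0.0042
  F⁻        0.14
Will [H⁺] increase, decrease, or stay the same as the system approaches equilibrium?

Q = [H⁺]·[F⁻] / [HF] = (3.5e-4)·(0.14) / (0.0042) = 0.012
Q = 0.012 > K = 9.8e-4: net reverse reaction.
H⁺ is a product, so it decreases.

decrease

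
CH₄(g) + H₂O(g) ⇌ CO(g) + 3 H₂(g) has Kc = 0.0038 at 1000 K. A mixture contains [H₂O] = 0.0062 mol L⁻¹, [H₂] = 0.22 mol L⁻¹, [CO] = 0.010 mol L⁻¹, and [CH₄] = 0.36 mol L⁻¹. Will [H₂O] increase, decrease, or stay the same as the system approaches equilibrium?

Qc = [CO]·[H₂]³ / ([CH₄]·[H₂O]) = (0.010)·(0.22)³ / ((0.36)·(0.0062)) = 0.048
Qc = 0.048 > Kc = 0.0038: net reverse reaction.
H₂O is a reactant, so it increases.

increase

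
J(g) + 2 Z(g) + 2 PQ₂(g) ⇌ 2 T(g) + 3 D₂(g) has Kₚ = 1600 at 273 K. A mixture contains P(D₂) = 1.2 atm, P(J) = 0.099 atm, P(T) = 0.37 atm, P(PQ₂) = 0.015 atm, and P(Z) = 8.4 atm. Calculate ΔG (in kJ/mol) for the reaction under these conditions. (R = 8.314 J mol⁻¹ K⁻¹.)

Qₚ = P(T)²·P(D₂)³ / (P(J)·P(Z)²·P(PQ₂)²) = (0.37)²·(1.2)³ / ((0.099)·(8.4)²·(0.015)²) = 151
ΔG = RT ln(Qₚ/Kₚ) = (8.314 J mol⁻¹ K⁻¹)(273 K) × ln(151/1600)
   = (2.270 kJ/mol)(-2.360) = -5.36 kJ/mol
ΔG < 0, so the forward reaction is spontaneous (proceeds forward).

ΔG = -5.36 kJ/mol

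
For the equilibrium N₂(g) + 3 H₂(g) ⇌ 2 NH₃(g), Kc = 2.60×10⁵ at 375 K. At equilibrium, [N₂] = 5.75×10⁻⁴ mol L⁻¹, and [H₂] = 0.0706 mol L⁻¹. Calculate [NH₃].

At equilibrium, Kc = [NH₃]² / ([N₂]·[H₂]³) = 2.60×10⁵.
([NH₃])² / ((5.75×10⁻⁴)·(0.0706)³) = 2.60×10⁵
[NH₃]² = 0.0526 ⇒ [NH₃] = 0.229 mol L⁻¹

[NH₃] = 0.229 mol L⁻¹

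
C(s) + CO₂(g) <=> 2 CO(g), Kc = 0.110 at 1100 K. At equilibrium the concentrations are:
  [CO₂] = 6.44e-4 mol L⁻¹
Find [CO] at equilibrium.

(C is a pure solid — omitted from Kc.)
At equilibrium, Kc = [CO]² / [CO₂] = 0.110.
([CO])² / (6.44e-4) = 0.110
[CO]² = 7.08e-5 ⇒ [CO] = 0.00842 mol L⁻¹

[CO] = 0.00842 mol L⁻¹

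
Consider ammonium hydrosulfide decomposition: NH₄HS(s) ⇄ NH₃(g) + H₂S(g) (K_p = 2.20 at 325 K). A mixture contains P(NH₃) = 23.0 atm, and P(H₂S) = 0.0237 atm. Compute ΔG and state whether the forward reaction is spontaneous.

(NH₄HS is a pure solid — omitted from Q_p.)
Q_p = P(NH₃)·P(H₂S) = (23.0)·(0.0237) = 0.545
ΔG = RT ln(Q_p/K_p) = (8.314 J mol⁻¹ K⁻¹)(325 K) × ln(0.545/2.20)
   = (2.702 kJ/mol)(-1.395) = -3.77 kJ/mol
ΔG < 0, so the forward reaction is spontaneous (proceeds forward).

ΔG = -3.77 kJ/mol; the forward reaction is spontaneous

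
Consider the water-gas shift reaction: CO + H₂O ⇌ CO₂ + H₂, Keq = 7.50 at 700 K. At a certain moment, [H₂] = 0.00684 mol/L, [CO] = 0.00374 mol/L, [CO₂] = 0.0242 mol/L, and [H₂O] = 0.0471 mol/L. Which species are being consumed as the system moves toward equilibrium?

Q = [CO₂]·[H₂] / ([CO]·[H₂O]) = (0.0242)·(0.00684) / ((0.00374)·(0.0471)) = 0.940
Q = 0.940 < Keq = 7.50: net forward reaction.

CO, H₂O (reactants)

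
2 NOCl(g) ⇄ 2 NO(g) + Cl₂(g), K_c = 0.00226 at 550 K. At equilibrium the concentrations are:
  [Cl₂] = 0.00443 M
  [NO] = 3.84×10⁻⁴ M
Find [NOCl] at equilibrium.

At equilibrium, K_c = [NO]²·[Cl₂] / [NOCl]² = 0.00226.
(3.84×10⁻⁴)²·(0.00443) / ([NOCl])² = 0.00226
[NOCl]² = 2.89×10⁻⁷ ⇒ [NOCl] = 5.38×10⁻⁴ M

[NOCl] = 5.38×10⁻⁴ M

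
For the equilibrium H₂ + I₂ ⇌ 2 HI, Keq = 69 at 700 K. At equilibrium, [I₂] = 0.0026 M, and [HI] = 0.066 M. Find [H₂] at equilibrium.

[H₂] = 0.024 M

At equilibrium, Keq = [HI]² / ([H₂]·[I₂]) = 69.
(0.066)² / (([H₂])·(0.0026)) = 69
[H₂] = 0.0243 = 0.024 M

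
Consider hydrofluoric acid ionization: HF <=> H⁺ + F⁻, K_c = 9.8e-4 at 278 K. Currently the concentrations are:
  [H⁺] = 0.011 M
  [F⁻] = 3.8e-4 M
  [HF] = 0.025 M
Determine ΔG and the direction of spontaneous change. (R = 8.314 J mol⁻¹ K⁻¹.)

ΔG = -4.09 kJ/mol; the forward reaction is spontaneous

Q_c = [H⁺]·[F⁻] / [HF] = (0.011)·(3.8e-4) / (0.025) = 1.67e-4
ΔG = RT ln(Q_c/K_c) = (8.314 J mol⁻¹ K⁻¹)(278 K) × ln(1.67e-4/9.8e-4)
   = (2.311 kJ/mol)(-1.770) = -4.09 kJ/mol
ΔG < 0, so the forward reaction is spontaneous (proceeds forward).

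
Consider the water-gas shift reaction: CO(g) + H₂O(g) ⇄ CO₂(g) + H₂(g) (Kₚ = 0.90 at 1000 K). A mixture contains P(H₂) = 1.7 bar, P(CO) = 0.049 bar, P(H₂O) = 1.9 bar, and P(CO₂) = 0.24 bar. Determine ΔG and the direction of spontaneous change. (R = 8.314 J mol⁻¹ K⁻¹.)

Qₚ = P(CO₂)·P(H₂) / (P(CO)·P(H₂O)) = (0.24)·(1.7) / ((0.049)·(1.9)) = 4.38
ΔG = RT ln(Qₚ/Kₚ) = (8.314 J mol⁻¹ K⁻¹)(1000 K) × ln(4.38/0.90)
   = (8.314 kJ/mol)(1.582) = 13.2 kJ/mol
ΔG > 0, so the forward reaction is non-spontaneous (proceeds in reverse).

ΔG = 13.2 kJ/mol; the forward reaction is non-spontaneous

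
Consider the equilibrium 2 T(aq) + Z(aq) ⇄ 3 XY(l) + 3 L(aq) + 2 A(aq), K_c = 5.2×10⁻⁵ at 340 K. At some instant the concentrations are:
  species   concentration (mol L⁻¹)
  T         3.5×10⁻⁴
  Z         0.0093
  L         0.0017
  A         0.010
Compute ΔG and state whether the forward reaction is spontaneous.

(XY is a pure liquid — omitted from Q_c.)
Q_c = [L]³·[A]² / ([T]²·[Z]) = (0.0017)³·(0.010)² / ((3.5×10⁻⁴)²·(0.0093)) = 4.31×10⁻⁴
ΔG = RT ln(Q_c/K_c) = (8.314 J mol⁻¹ K⁻¹)(340 K) × ln(4.31×10⁻⁴/5.2×10⁻⁵)
   = (2.827 kJ/mol)(2.115) = 5.98 kJ/mol
ΔG > 0, so the forward reaction is non-spontaneous (proceeds in reverse).

ΔG = 5.98 kJ/mol; the forward reaction is non-spontaneous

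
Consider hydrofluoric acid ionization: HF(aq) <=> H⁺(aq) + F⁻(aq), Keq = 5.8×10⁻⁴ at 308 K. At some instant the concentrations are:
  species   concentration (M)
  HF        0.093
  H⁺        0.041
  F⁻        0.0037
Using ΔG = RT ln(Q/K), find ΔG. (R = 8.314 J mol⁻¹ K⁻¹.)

Q = [H⁺]·[F⁻] / [HF] = (0.041)·(0.0037) / (0.093) = 0.00163
ΔG = RT ln(Q/Keq) = (8.314 J mol⁻¹ K⁻¹)(308 K) × ln(0.00163/5.8×10⁻⁴)
   = (2.561 kJ/mol)(1.033) = 2.65 kJ/mol
ΔG > 0, so the forward reaction is non-spontaneous (proceeds in reverse).

ΔG = 2.65 kJ/mol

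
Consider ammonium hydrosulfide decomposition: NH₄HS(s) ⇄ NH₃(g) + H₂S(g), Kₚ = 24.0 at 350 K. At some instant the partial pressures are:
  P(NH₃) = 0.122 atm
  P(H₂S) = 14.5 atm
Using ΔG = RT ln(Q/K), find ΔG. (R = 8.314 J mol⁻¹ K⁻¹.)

(NH₄HS is a pure solid — omitted from Qₚ.)
Qₚ = P(NH₃)·P(H₂S) = (0.122)·(14.5) = 1.77
ΔG = RT ln(Qₚ/Kₚ) = (8.314 J mol⁻¹ K⁻¹)(350 K) × ln(1.77/24.0)
   = (2.910 kJ/mol)(-2.607) = -7.59 kJ/mol
ΔG < 0, so the forward reaction is spontaneous (proceeds forward).

ΔG = -7.59 kJ/mol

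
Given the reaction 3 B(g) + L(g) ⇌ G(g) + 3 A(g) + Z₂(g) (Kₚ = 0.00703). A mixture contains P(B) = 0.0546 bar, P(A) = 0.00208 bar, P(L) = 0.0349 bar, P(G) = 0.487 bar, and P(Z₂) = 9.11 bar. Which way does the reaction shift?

Qₚ = P(G)·P(A)³·P(Z₂) / (P(B)³·P(L)) = (0.487)·(0.00208)³·(9.11) / ((0.0546)³·(0.0349)) = 0.00703
Qₚ = 0.00703 = Kₚ, so the system is already at equilibrium.

at equilibrium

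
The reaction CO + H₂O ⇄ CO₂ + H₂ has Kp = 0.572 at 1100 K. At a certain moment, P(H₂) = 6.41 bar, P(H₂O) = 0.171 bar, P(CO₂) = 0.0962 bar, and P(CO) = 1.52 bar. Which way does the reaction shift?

reverse (toward reactants)

Qp = P(CO₂)·P(H₂) / (P(CO)·P(H₂O)) = (0.0962)·(6.41) / ((1.52)·(0.171)) = 2.37
Qp = 2.37 > Kp = 0.572, so the reverse reaction proceeds.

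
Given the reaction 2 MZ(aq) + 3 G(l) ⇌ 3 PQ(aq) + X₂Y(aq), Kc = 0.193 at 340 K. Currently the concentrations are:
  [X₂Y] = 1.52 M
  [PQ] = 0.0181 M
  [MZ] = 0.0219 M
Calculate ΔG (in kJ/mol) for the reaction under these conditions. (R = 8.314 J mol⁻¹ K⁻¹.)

ΔG = -6.58 kJ/mol

(G is a pure liquid — omitted from Qc.)
Qc = [PQ]³·[X₂Y] / [MZ]² = (0.0181)³·(1.52) / (0.0219)² = 0.0188
ΔG = RT ln(Qc/Kc) = (8.314 J mol⁻¹ K⁻¹)(340 K) × ln(0.0188/0.193)
   = (2.827 kJ/mol)(-2.329) = -6.58 kJ/mol
ΔG < 0, so the forward reaction is spontaneous (proceeds forward).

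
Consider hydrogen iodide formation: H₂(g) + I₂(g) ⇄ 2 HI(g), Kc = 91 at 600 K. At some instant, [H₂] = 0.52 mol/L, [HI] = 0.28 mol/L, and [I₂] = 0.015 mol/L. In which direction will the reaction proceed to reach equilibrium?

Qc = [HI]² / ([H₂]·[I₂]) = (0.28)² / ((0.52)·(0.015)) = 10
Qc = 10 < Kc = 91, so the forward reaction proceeds.

forward (toward products)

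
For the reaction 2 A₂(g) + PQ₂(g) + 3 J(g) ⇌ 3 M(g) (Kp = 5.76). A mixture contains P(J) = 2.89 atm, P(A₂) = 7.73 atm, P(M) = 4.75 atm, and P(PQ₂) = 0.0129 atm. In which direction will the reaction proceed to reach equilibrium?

Qp = P(M)³ / (P(A₂)²·P(PQ₂)·P(J)³) = (4.75)³ / ((7.73)²·(0.0129)·(2.89)³) = 5.76
Qp = 5.76 = Kp, so the system is already at equilibrium.

no net change (already at equilibrium)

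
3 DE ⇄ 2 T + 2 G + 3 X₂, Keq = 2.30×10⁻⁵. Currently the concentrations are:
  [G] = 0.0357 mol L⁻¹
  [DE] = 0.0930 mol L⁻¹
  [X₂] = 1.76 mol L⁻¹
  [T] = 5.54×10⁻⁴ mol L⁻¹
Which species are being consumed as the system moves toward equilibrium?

Q = [T]²·[G]²·[X₂]³ / [DE]³ = (5.54×10⁻⁴)²·(0.0357)²·(1.76)³ / (0.0930)³ = 2.65×10⁻⁶
Q = 2.65×10⁻⁶ < Keq = 2.30×10⁻⁵: net forward reaction.

DE (reactants)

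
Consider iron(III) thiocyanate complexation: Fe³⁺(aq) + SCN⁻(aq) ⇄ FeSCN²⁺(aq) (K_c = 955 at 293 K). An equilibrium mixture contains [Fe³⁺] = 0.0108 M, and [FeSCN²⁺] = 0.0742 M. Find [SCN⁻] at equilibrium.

At equilibrium, K_c = [FeSCN²⁺] / ([Fe³⁺]·[SCN⁻]) = 955.
(0.0742) / ((0.0108)·([SCN⁻])) = 955
[SCN⁻] = 0.00719 M

[SCN⁻] = 0.00719 M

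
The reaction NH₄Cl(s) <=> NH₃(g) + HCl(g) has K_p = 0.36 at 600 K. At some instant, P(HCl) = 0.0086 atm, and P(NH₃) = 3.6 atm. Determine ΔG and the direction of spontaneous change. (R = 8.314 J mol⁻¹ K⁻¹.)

ΔG = -12.2 kJ/mol; the forward reaction is spontaneous

(NH₄Cl is a pure solid — omitted from Q_p.)
Q_p = P(NH₃)·P(HCl) = (3.6)·(0.0086) = 0.0310
ΔG = RT ln(Q_p/K_p) = (8.314 J mol⁻¹ K⁻¹)(600 K) × ln(0.0310/0.36)
   = (4.988 kJ/mol)(-2.452) = -12.2 kJ/mol
ΔG < 0, so the forward reaction is spontaneous (proceeds forward).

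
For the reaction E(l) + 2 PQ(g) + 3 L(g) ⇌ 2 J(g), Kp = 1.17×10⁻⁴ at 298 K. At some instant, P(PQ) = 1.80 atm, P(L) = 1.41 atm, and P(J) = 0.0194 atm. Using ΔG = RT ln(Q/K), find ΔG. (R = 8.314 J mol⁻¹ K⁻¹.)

(E is a pure liquid — omitted from Qp.)
Qp = P(J)² / (P(PQ)²·P(L)³) = (0.0194)² / ((1.80)²·(1.41)³) = 4.14×10⁻⁵
ΔG = RT ln(Qp/Kp) = (8.314 J mol⁻¹ K⁻¹)(298 K) × ln(4.14×10⁻⁵/1.17×10⁻⁴)
   = (2.478 kJ/mol)(-1.039) = -2.57 kJ/mol
ΔG < 0, so the forward reaction is spontaneous (proceeds forward).

ΔG = -2.57 kJ/mol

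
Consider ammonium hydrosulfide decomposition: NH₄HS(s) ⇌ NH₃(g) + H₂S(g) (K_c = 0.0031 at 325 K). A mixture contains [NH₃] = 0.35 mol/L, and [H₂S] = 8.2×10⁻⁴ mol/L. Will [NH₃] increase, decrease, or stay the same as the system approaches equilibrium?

(NH₄HS is a pure solid — omitted from Q_c.)
Q_c = [NH₃]·[H₂S] = (0.35)·(8.2×10⁻⁴) = 2.9×10⁻⁴
Q_c = 2.9×10⁻⁴ < K_c = 0.0031: net forward reaction.
NH₃ is a product, so it increases.

increase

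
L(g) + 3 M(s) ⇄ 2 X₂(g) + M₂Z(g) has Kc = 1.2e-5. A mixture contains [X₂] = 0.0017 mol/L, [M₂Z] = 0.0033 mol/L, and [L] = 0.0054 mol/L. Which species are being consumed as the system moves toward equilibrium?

(M is a pure solid — omitted from Qc.)
Qc = [X₂]²·[M₂Z] / [L] = (0.0017)²·(0.0033) / (0.0054) = 1.8e-6
Qc = 1.8e-6 < Kc = 1.2e-5: net forward reaction.

L, M (reactants)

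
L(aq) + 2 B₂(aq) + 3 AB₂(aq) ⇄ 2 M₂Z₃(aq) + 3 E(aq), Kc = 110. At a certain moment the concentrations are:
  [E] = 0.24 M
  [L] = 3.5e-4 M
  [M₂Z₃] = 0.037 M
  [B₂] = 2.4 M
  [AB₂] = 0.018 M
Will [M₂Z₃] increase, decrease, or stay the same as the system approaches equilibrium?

Qc = [M₂Z₃]²·[E]³ / ([L]·[B₂]²·[AB₂]³) = (0.037)²·(0.24)³ / ((3.5e-4)·(2.4)²·(0.018)³) = 1600
Qc = 1600 > Kc = 110: net reverse reaction.
M₂Z₃ is a product, so it decreases.

decrease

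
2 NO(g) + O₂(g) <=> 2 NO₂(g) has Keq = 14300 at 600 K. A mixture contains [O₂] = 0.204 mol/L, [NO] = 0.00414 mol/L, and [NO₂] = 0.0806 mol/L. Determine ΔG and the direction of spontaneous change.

ΔG = -10.2 kJ/mol; the forward reaction is spontaneous

Q = [NO₂]² / ([NO]²·[O₂]) = (0.0806)² / ((0.00414)²·(0.204)) = 1860
ΔG = RT ln(Q/Keq) = (8.314 J mol⁻¹ K⁻¹)(600 K) × ln(1860/14300)
   = (4.988 kJ/mol)(-2.040) = -10.2 kJ/mol
ΔG < 0, so the forward reaction is spontaneous (proceeds forward).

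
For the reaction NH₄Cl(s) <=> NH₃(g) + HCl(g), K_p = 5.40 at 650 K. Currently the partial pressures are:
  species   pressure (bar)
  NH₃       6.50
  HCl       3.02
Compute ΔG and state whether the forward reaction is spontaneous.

ΔG = 6.97 kJ/mol; the forward reaction is non-spontaneous

(NH₄Cl is a pure solid — omitted from Q_p.)
Q_p = P(NH₃)·P(HCl) = (6.50)·(3.02) = 19.6
ΔG = RT ln(Q_p/K_p) = (8.314 J mol⁻¹ K⁻¹)(650 K) × ln(19.6/5.40)
   = (5.404 kJ/mol)(1.289) = 6.97 kJ/mol
ΔG > 0, so the forward reaction is non-spontaneous (proceeds in reverse).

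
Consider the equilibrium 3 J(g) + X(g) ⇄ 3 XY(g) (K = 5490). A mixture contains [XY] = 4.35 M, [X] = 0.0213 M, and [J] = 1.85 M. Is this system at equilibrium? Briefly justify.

no; Q < K, reaction proceeds forward

Q = [XY]³ / ([J]³·[X]) = (4.35)³ / ((1.85)³·(0.0213)) = 610
Q = 610 < K = 5490: net forward reaction.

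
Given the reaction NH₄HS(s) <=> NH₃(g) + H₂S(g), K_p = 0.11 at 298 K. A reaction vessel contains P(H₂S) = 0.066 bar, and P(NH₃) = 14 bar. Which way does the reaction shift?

(NH₄HS is a pure solid — omitted from Q_p.)
Q_p = P(NH₃)·P(H₂S) = (14)·(0.066) = 0.92
Q_p = 0.92 > K_p = 0.11, so the reverse reaction proceeds.

reverse (toward reactants)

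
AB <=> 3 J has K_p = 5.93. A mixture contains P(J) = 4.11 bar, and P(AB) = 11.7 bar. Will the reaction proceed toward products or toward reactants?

neither direction; the system is at equilibrium

Q_p = P(J)³ / P(AB) = (4.11)³ / (11.7) = 5.93
Q_p = 5.93 = K_p, so the system is already at equilibrium.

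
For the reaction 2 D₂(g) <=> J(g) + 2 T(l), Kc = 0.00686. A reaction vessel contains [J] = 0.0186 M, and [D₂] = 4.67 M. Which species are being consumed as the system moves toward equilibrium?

D₂ (reactants)

(T is a pure liquid — omitted from Qc.)
Qc = [J] / [D₂]² = (0.0186) / (4.67)² = 8.53e-4
Qc = 8.53e-4 < Kc = 0.00686: net forward reaction.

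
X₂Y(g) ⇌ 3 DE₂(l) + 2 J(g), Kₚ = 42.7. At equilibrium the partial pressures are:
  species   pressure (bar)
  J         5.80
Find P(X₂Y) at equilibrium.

P(X₂Y) = 0.788 bar

(DE₂ is a pure liquid — omitted from Kₚ.)
At equilibrium, Kₚ = P(J)² / P(X₂Y) = 42.7.
(5.80)² / (P(X₂Y)) = 42.7
P(X₂Y) = 0.788 bar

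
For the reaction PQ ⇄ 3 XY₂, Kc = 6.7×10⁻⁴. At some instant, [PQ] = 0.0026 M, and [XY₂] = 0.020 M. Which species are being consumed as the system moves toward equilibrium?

XY₂ (products)

Qc = [XY₂]³ / [PQ] = (0.020)³ / (0.0026) = 0.0031
Qc = 0.0031 > Kc = 6.7×10⁻⁴: net reverse reaction.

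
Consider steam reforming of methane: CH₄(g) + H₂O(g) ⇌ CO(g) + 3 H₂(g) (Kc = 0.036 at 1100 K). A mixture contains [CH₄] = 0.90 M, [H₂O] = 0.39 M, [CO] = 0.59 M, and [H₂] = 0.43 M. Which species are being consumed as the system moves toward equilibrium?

CO, H₂ (products)

Qc = [CO]·[H₂]³ / ([CH₄]·[H₂O]) = (0.59)·(0.43)³ / ((0.90)·(0.39)) = 0.13
Qc = 0.13 > Kc = 0.036: net reverse reaction.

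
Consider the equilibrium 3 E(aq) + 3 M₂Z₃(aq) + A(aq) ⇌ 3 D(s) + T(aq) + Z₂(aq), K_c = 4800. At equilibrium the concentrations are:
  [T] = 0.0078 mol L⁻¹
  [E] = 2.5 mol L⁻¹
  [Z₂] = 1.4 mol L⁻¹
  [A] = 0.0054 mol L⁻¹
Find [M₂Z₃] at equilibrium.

[M₂Z₃] = 0.030 mol L⁻¹

(D is a pure solid — omitted from K_c.)
At equilibrium, K_c = [T]·[Z₂] / ([E]³·[M₂Z₃]³·[A]) = 4800.
(0.0078)·(1.4) / ((2.5)³·([M₂Z₃])³·(0.0054)) = 4800
[M₂Z₃]³ = 2.70e-5 ⇒ [M₂Z₃] = 0.030 mol L⁻¹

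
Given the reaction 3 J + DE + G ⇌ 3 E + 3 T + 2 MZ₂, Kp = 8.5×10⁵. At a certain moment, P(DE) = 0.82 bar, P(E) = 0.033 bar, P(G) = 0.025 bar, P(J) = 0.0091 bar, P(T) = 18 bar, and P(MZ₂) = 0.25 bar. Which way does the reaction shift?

Qp = P(E)³·P(T)³·P(MZ₂)² / (P(J)³·P(DE)·P(G)) = (0.033)³·(18)³·(0.25)² / ((0.0091)³·(0.82)·(0.025)) = 8.5×10⁵
Qp = 8.5×10⁵ = Kp, so the system is already at equilibrium.

neither direction; the system is at equilibrium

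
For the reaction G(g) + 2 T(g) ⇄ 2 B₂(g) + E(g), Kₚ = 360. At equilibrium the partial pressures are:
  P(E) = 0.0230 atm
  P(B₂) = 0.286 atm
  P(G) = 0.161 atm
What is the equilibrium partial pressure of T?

At equilibrium, Kₚ = P(B₂)²·P(E) / (P(G)·P(T)²) = 360.
(0.286)²·(0.0230) / ((0.161)·(P(T))²) = 360
P(T)² = 3.25e-5 ⇒ P(T) = 0.00570 atm

P(T) = 0.00570 atm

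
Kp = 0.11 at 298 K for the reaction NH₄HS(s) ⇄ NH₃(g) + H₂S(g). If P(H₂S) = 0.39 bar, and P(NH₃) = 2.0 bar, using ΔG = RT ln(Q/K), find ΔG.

ΔG = 4.85 kJ/mol

(NH₄HS is a pure solid — omitted from Qp.)
Qp = P(NH₃)·P(H₂S) = (2.0)·(0.39) = 0.780
ΔG = RT ln(Qp/Kp) = (8.314 J mol⁻¹ K⁻¹)(298 K) × ln(0.780/0.11)
   = (2.478 kJ/mol)(1.959) = 4.85 kJ/mol
ΔG > 0, so the forward reaction is non-spontaneous (proceeds in reverse).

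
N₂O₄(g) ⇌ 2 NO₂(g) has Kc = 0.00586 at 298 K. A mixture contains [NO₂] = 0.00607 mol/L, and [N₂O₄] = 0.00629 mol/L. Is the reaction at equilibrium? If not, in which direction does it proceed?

Qc = [NO₂]² / [N₂O₄] = (0.00607)² / (0.00629) = 0.00586
Qc = 0.00586 = Kc, so the system is already at equilibrium.

no net change (already at equilibrium)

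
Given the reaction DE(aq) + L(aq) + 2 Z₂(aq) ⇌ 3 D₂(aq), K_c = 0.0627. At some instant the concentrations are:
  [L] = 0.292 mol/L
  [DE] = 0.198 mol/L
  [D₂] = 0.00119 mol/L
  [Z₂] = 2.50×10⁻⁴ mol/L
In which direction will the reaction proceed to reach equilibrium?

in the reverse direction

Q_c = [D₂]³ / ([DE]·[L]·[Z₂]²) = (0.00119)³ / ((0.198)·(0.292)·(2.50×10⁻⁴)²) = 0.466
Q_c = 0.466 > K_c = 0.0627, so the reverse reaction proceeds.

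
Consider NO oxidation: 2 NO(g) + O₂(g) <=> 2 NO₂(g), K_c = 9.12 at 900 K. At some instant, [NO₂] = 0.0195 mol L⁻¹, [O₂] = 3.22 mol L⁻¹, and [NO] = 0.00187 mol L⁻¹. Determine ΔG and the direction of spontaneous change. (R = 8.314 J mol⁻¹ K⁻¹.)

ΔG = 9.80 kJ/mol; the forward reaction is non-spontaneous

Q_c = [NO₂]² / ([NO]²·[O₂]) = (0.0195)² / ((0.00187)²·(3.22)) = 33.8
ΔG = RT ln(Q_c/K_c) = (8.314 J mol⁻¹ K⁻¹)(900 K) × ln(33.8/9.12)
   = (7.483 kJ/mol)(1.310) = 9.80 kJ/mol
ΔG > 0, so the forward reaction is non-spontaneous (proceeds in reverse).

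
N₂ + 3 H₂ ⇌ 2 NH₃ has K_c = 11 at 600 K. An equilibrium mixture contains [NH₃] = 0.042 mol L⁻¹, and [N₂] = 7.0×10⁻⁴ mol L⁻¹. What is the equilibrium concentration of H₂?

At equilibrium, K_c = [NH₃]² / ([N₂]·[H₂]³) = 11.
(0.042)² / ((7.0×10⁻⁴)·([H₂])³) = 11
[H₂]³ = 0.229 ⇒ [H₂] = 0.61 mol L⁻¹

[H₂] = 0.61 mol L⁻¹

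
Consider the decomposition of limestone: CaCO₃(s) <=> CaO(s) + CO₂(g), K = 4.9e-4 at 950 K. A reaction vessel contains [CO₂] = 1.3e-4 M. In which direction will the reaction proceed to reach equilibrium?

(CaCO₃, CaO are pure solids — omitted from Q.)
Q = [CO₂] = 1.3e-4
Q = 1.3e-4 < K = 4.9e-4, so the forward reaction proceeds.

toward products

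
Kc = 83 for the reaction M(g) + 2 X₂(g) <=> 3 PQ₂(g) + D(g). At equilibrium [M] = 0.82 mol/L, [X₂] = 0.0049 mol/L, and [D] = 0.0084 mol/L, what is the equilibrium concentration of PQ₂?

At equilibrium, Kc = [PQ₂]³·[D] / ([M]·[X₂]²) = 83.
([PQ₂])³·(0.0084) / ((0.82)·(0.0049)²) = 83
[PQ₂]³ = 0.195 ⇒ [PQ₂] = 0.58 mol/L

[PQ₂] = 0.58 mol/L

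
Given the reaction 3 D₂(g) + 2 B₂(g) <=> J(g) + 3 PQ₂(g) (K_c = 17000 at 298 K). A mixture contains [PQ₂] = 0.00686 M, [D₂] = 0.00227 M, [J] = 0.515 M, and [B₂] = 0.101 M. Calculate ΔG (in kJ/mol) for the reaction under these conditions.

ΔG = -6.20 kJ/mol

Q_c = [J]·[PQ₂]³ / ([D₂]³·[B₂]²) = (0.515)·(0.00686)³ / ((0.00227)³·(0.101)²) = 1390
ΔG = RT ln(Q_c/K_c) = (8.314 J mol⁻¹ K⁻¹)(298 K) × ln(1390/17000)
   = (2.478 kJ/mol)(-2.504) = -6.20 kJ/mol
ΔG < 0, so the forward reaction is spontaneous (proceeds forward).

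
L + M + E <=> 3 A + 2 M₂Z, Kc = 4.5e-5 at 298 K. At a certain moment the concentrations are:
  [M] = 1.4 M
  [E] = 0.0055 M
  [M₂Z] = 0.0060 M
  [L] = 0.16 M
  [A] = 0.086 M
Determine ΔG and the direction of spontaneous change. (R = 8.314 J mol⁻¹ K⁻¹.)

Qc = [A]³·[M₂Z]² / ([L]·[M]·[E]) = (0.086)³·(0.0060)² / ((0.16)·(1.4)·(0.0055)) = 1.86e-5
ΔG = RT ln(Qc/Kc) = (8.314 J mol⁻¹ K⁻¹)(298 K) × ln(1.86e-5/4.5e-5)
   = (2.478 kJ/mol)(-0.8835) = -2.19 kJ/mol
ΔG < 0, so the forward reaction is spontaneous (proceeds forward).

ΔG = -2.19 kJ/mol; the forward reaction is spontaneous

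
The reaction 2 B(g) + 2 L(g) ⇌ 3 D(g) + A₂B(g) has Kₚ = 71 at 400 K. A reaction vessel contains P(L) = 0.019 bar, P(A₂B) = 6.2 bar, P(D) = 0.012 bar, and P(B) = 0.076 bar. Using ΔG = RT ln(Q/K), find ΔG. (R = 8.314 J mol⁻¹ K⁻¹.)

Qₚ = P(D)³·P(A₂B) / (P(B)²·P(L)²) = (0.012)³·(6.2) / ((0.076)²·(0.019)²) = 5.14
ΔG = RT ln(Qₚ/Kₚ) = (8.314 J mol⁻¹ K⁻¹)(400 K) × ln(5.14/71)
   = (3.326 kJ/mol)(-2.626) = -8.73 kJ/mol
ΔG < 0, so the forward reaction is spontaneous (proceeds forward).

ΔG = -8.73 kJ/mol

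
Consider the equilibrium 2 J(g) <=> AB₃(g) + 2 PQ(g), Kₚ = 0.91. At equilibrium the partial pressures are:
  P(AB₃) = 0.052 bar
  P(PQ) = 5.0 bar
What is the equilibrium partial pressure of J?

P(J) = 1.2 bar

At equilibrium, Kₚ = P(AB₃)·P(PQ)² / P(J)² = 0.91.
(0.052)·(5.0)² / (P(J))² = 0.91
P(J)² = 1.43 ⇒ P(J) = 1.2 bar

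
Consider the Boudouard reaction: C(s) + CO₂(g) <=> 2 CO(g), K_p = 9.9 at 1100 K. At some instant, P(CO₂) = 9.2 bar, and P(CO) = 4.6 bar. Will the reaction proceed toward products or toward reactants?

to the right

(C is a pure solid — omitted from Q_p.)
Q_p = P(CO)² / P(CO₂) = (4.6)² / (9.2) = 2.3
Q_p = 2.3 < K_p = 9.9, so the forward reaction proceeds.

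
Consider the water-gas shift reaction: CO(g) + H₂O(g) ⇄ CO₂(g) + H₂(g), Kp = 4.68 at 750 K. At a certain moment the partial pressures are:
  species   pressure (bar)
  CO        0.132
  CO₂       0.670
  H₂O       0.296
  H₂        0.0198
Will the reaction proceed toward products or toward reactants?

in the forward direction

Qp = P(CO₂)·P(H₂) / (P(CO)·P(H₂O)) = (0.670)·(0.0198) / ((0.132)·(0.296)) = 0.340
Qp = 0.340 < Kp = 4.68, so the forward reaction proceeds.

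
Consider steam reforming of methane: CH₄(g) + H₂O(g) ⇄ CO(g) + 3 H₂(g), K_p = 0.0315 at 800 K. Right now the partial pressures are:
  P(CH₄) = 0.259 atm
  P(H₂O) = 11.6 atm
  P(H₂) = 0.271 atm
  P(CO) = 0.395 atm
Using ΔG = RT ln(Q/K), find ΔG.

Q_p = P(CO)·P(H₂)³ / (P(CH₄)·P(H₂O)) = (0.395)·(0.271)³ / ((0.259)·(11.6)) = 0.00262
ΔG = RT ln(Q_p/K_p) = (8.314 J mol⁻¹ K⁻¹)(800 K) × ln(0.00262/0.0315)
   = (6.651 kJ/mol)(-2.487) = -16.5 kJ/mol
ΔG < 0, so the forward reaction is spontaneous (proceeds forward).

ΔG = -16.5 kJ/mol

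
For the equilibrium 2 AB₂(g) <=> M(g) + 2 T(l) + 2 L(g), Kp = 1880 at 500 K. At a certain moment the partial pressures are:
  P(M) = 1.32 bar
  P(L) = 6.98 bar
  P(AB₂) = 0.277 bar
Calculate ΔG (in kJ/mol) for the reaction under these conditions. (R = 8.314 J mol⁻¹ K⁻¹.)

ΔG = -3.36 kJ/mol

(T is a pure liquid — omitted from Qp.)
Qp = P(M)·P(L)² / P(AB₂)² = (1.32)·(6.98)² / (0.277)² = 838
ΔG = RT ln(Qp/Kp) = (8.314 J mol⁻¹ K⁻¹)(500 K) × ln(838/1880)
   = (4.157 kJ/mol)(-0.8080) = -3.36 kJ/mol
ΔG < 0, so the forward reaction is spontaneous (proceeds forward).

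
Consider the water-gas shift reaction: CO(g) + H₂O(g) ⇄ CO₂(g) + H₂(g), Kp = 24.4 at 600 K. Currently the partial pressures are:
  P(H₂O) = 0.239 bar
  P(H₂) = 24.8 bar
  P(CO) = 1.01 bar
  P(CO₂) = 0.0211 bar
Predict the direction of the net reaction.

Qp = P(CO₂)·P(H₂) / (P(CO)·P(H₂O)) = (0.0211)·(24.8) / ((1.01)·(0.239)) = 2.17
Qp = 2.17 < Kp = 24.4, so the forward reaction proceeds.

forward (toward products)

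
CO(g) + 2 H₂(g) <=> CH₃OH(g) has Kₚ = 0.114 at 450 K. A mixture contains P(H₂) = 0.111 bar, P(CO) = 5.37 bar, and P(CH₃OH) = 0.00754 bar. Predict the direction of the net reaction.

at equilibrium

Qₚ = P(CH₃OH) / (P(CO)·P(H₂)²) = (0.00754) / ((5.37)·(0.111)²) = 0.114
Qₚ = 0.114 = Kₚ, so the system is already at equilibrium.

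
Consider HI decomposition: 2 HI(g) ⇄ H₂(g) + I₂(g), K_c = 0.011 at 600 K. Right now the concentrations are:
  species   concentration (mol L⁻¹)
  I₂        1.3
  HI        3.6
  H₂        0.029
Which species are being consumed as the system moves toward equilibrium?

Q_c = [H₂]·[I₂] / [HI]² = (0.029)·(1.3) / (3.6)² = 0.0029
Q_c = 0.0029 < K_c = 0.011: net forward reaction.

HI (reactants)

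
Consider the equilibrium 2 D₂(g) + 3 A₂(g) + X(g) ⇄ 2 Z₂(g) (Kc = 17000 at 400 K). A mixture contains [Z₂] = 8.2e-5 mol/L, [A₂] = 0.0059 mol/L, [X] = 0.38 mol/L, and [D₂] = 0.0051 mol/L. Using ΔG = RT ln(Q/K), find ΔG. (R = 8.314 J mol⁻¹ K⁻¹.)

ΔG = -5.44 kJ/mol

Qc = [Z₂]² / ([D₂]²·[A₂]³·[X]) = (8.2e-5)² / ((0.0051)²·(0.0059)³·(0.38)) = 3310
ΔG = RT ln(Qc/Kc) = (8.314 J mol⁻¹ K⁻¹)(400 K) × ln(3310/17000)
   = (3.326 kJ/mol)(-1.636) = -5.44 kJ/mol
ΔG < 0, so the forward reaction is spontaneous (proceeds forward).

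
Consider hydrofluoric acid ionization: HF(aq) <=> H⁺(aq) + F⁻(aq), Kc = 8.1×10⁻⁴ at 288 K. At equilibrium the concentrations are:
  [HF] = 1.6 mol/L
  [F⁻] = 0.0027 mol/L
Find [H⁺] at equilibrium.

[H⁺] = 0.48 mol/L

At equilibrium, Kc = [H⁺]·[F⁻] / [HF] = 8.1×10⁻⁴.
([H⁺])·(0.0027) / (1.6) = 8.1×10⁻⁴
[H⁺] = 0.480 = 0.48 mol/L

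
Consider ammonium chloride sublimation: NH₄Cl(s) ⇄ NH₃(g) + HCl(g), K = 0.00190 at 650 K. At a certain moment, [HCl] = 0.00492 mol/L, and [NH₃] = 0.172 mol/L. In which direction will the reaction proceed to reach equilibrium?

(NH₄Cl is a pure solid — omitted from Q.)
Q = [NH₃]·[HCl] = (0.172)·(0.00492) = 8.46×10⁻⁴
Q = 8.46×10⁻⁴ < K = 0.00190, so the forward reaction proceeds.

to the right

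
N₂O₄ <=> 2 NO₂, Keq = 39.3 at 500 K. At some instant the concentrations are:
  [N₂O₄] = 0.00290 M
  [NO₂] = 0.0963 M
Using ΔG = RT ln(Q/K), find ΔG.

ΔG = -10.4 kJ/mol

Q = [NO₂]² / [N₂O₄] = (0.0963)² / (0.00290) = 3.20
ΔG = RT ln(Q/Keq) = (8.314 J mol⁻¹ K⁻¹)(500 K) × ln(3.20/39.3)
   = (4.157 kJ/mol)(-2.508) = -10.4 kJ/mol
ΔG < 0, so the forward reaction is spontaneous (proceeds forward).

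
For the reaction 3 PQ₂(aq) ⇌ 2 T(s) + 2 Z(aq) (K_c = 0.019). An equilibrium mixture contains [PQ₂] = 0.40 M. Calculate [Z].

(T is a pure solid — omitted from K_c.)
At equilibrium, K_c = [Z]² / [PQ₂]³ = 0.019.
([Z])² / (0.40)³ = 0.019
[Z]² = 0.00122 ⇒ [Z] = 0.035 M

[Z] = 0.035 M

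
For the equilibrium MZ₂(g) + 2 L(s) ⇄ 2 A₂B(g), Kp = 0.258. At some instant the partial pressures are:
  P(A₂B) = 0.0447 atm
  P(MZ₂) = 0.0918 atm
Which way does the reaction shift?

(L is a pure solid — omitted from Qp.)
Qp = P(A₂B)² / P(MZ₂) = (0.0447)² / (0.0918) = 0.0218
Qp = 0.0218 < Kp = 0.258, so the forward reaction proceeds.

toward products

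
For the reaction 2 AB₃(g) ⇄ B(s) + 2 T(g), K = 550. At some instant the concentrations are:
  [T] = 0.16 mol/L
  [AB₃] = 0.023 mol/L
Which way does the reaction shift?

(B is a pure solid — omitted from Q.)
Q = [T]² / [AB₃]² = (0.16)² / (0.023)² = 48
Q = 48 < K = 550, so the forward reaction proceeds.

in the forward direction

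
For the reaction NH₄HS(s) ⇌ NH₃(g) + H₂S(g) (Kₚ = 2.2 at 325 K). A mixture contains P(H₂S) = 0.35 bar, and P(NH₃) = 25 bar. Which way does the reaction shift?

(NH₄HS is a pure solid — omitted from Qₚ.)
Qₚ = P(NH₃)·P(H₂S) = (25)·(0.35) = 8.8
Qₚ = 8.8 > Kₚ = 2.2, so the reverse reaction proceeds.

reverse (toward reactants)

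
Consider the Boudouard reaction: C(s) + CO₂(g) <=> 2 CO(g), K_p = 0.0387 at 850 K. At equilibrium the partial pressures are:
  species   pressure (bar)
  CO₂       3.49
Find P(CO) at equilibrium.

(C is a pure solid — omitted from K_p.)
At equilibrium, K_p = P(CO)² / P(CO₂) = 0.0387.
(P(CO))² / (3.49) = 0.0387
P(CO)² = 0.135 ⇒ P(CO) = 0.368 bar

P(CO) = 0.368 bar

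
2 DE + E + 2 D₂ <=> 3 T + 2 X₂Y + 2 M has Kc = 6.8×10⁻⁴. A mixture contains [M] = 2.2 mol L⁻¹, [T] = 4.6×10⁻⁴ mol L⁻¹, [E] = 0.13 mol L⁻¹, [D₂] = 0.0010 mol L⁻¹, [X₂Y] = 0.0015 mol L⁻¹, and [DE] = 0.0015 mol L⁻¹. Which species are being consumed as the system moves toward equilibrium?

Qc = [T]³·[X₂Y]²·[M]² / ([DE]²·[E]·[D₂]²) = (4.6×10⁻⁴)³·(0.0015)²·(2.2)² / ((0.0015)²·(0.13)·(0.0010)²) = 0.0036
Qc = 0.0036 > Kc = 6.8×10⁻⁴: net reverse reaction.

T, X₂Y, M (products)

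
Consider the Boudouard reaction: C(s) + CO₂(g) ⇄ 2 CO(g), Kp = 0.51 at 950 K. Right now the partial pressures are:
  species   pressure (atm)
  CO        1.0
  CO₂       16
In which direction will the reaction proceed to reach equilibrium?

forward (toward products)

(C is a pure solid — omitted from Qp.)
Qp = P(CO)² / P(CO₂) = (1.0)² / (16) = 0.062
Qp = 0.062 < Kp = 0.51, so the forward reaction proceeds.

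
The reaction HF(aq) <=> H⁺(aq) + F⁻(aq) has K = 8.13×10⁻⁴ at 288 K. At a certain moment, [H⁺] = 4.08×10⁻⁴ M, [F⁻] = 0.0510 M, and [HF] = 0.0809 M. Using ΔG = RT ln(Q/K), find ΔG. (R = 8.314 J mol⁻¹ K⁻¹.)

Q = [H⁺]·[F⁻] / [HF] = (4.08×10⁻⁴)·(0.0510) / (0.0809) = 2.57×10⁻⁴
ΔG = RT ln(Q/K) = (8.314 J mol⁻¹ K⁻¹)(288 K) × ln(2.57×10⁻⁴/8.13×10⁻⁴)
   = (2.394 kJ/mol)(-1.152) = -2.76 kJ/mol
ΔG < 0, so the forward reaction is spontaneous (proceeds forward).

ΔG = -2.76 kJ/mol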